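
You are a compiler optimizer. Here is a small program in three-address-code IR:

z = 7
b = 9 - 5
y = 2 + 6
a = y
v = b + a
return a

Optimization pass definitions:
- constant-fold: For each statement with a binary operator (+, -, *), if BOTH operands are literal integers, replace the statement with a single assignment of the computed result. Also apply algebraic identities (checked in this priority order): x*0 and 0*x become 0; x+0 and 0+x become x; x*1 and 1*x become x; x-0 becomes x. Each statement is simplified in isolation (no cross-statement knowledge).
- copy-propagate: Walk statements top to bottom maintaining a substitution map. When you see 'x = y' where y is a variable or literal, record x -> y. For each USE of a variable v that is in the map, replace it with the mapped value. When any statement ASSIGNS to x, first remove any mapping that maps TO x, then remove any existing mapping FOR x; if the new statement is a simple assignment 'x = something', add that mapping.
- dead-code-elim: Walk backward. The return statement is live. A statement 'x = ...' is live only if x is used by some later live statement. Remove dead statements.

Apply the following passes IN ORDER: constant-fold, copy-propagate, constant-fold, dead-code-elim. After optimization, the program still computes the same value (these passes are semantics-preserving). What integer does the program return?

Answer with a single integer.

Answer: 8

Derivation:
Initial IR:
  z = 7
  b = 9 - 5
  y = 2 + 6
  a = y
  v = b + a
  return a
After constant-fold (6 stmts):
  z = 7
  b = 4
  y = 8
  a = y
  v = b + a
  return a
After copy-propagate (6 stmts):
  z = 7
  b = 4
  y = 8
  a = 8
  v = 4 + 8
  return 8
After constant-fold (6 stmts):
  z = 7
  b = 4
  y = 8
  a = 8
  v = 12
  return 8
After dead-code-elim (1 stmts):
  return 8
Evaluate:
  z = 7  =>  z = 7
  b = 9 - 5  =>  b = 4
  y = 2 + 6  =>  y = 8
  a = y  =>  a = 8
  v = b + a  =>  v = 12
  return a = 8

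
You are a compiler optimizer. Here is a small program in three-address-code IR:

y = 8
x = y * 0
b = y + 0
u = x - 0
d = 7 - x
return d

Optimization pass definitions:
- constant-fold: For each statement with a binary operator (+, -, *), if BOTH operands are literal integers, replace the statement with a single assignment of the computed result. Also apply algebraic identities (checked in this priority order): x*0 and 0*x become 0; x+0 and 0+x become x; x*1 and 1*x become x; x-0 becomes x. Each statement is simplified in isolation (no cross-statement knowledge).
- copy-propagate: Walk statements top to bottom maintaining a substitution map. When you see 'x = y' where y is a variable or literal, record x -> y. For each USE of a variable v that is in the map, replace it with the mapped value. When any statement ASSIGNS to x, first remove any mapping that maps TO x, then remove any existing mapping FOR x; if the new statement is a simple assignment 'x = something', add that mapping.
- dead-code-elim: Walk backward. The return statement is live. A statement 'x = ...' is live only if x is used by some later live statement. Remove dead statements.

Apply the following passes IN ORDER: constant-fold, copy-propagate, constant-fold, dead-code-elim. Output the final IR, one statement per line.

Answer: d = 7
return d

Derivation:
Initial IR:
  y = 8
  x = y * 0
  b = y + 0
  u = x - 0
  d = 7 - x
  return d
After constant-fold (6 stmts):
  y = 8
  x = 0
  b = y
  u = x
  d = 7 - x
  return d
After copy-propagate (6 stmts):
  y = 8
  x = 0
  b = 8
  u = 0
  d = 7 - 0
  return d
After constant-fold (6 stmts):
  y = 8
  x = 0
  b = 8
  u = 0
  d = 7
  return d
After dead-code-elim (2 stmts):
  d = 7
  return d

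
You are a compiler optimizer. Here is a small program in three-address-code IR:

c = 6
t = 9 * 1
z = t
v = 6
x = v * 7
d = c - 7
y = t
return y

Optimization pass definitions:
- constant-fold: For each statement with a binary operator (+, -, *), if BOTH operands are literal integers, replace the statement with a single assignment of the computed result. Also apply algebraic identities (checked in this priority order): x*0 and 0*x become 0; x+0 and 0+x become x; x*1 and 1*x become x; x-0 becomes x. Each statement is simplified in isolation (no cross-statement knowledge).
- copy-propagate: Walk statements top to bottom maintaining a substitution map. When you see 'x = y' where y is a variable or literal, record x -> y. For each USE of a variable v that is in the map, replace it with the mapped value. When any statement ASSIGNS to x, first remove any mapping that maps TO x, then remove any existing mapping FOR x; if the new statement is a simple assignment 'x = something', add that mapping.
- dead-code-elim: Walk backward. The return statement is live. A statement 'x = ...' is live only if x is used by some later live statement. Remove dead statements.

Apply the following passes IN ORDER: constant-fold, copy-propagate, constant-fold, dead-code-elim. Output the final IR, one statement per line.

Answer: return 9

Derivation:
Initial IR:
  c = 6
  t = 9 * 1
  z = t
  v = 6
  x = v * 7
  d = c - 7
  y = t
  return y
After constant-fold (8 stmts):
  c = 6
  t = 9
  z = t
  v = 6
  x = v * 7
  d = c - 7
  y = t
  return y
After copy-propagate (8 stmts):
  c = 6
  t = 9
  z = 9
  v = 6
  x = 6 * 7
  d = 6 - 7
  y = 9
  return 9
After constant-fold (8 stmts):
  c = 6
  t = 9
  z = 9
  v = 6
  x = 42
  d = -1
  y = 9
  return 9
After dead-code-elim (1 stmts):
  return 9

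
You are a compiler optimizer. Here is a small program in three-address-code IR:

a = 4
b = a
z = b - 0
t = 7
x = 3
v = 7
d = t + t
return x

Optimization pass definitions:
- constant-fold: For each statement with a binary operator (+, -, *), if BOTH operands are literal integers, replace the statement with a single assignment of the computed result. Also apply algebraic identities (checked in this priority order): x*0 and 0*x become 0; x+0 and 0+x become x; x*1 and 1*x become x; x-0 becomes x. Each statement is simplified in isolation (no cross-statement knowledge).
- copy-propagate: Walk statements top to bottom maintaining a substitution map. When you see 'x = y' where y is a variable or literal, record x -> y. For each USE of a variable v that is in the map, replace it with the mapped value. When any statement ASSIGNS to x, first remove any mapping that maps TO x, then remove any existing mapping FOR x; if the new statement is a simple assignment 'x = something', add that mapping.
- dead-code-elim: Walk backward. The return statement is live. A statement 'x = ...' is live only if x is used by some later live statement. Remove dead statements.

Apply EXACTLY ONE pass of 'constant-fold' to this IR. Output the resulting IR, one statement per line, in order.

Applying constant-fold statement-by-statement:
  [1] a = 4  (unchanged)
  [2] b = a  (unchanged)
  [3] z = b - 0  -> z = b
  [4] t = 7  (unchanged)
  [5] x = 3  (unchanged)
  [6] v = 7  (unchanged)
  [7] d = t + t  (unchanged)
  [8] return x  (unchanged)
Result (8 stmts):
  a = 4
  b = a
  z = b
  t = 7
  x = 3
  v = 7
  d = t + t
  return x

Answer: a = 4
b = a
z = b
t = 7
x = 3
v = 7
d = t + t
return x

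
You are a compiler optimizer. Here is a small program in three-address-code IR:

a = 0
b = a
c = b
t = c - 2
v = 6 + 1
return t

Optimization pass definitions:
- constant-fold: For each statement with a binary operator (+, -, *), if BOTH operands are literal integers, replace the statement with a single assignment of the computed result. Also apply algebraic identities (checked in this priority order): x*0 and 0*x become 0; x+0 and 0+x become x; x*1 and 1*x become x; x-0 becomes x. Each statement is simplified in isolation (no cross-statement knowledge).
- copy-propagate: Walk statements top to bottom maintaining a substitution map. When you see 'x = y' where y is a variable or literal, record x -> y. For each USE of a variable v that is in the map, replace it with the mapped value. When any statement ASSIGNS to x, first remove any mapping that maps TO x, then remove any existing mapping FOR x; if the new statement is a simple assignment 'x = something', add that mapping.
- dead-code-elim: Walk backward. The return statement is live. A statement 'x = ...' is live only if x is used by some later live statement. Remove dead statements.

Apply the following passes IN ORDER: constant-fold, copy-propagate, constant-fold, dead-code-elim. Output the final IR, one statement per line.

Answer: t = -2
return t

Derivation:
Initial IR:
  a = 0
  b = a
  c = b
  t = c - 2
  v = 6 + 1
  return t
After constant-fold (6 stmts):
  a = 0
  b = a
  c = b
  t = c - 2
  v = 7
  return t
After copy-propagate (6 stmts):
  a = 0
  b = 0
  c = 0
  t = 0 - 2
  v = 7
  return t
After constant-fold (6 stmts):
  a = 0
  b = 0
  c = 0
  t = -2
  v = 7
  return t
After dead-code-elim (2 stmts):
  t = -2
  return t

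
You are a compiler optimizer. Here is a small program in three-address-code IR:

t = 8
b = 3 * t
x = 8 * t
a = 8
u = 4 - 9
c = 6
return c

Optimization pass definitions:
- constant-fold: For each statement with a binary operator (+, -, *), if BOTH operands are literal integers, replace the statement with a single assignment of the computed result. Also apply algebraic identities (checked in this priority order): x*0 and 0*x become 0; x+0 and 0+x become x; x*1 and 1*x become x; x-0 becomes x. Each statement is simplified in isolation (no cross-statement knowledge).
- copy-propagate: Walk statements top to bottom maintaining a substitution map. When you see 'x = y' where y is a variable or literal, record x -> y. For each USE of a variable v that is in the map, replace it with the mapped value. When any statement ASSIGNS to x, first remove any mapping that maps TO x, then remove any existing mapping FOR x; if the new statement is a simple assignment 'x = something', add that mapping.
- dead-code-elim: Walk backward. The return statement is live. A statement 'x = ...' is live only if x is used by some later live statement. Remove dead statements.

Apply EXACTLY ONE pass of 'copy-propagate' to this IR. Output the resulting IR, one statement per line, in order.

Answer: t = 8
b = 3 * 8
x = 8 * 8
a = 8
u = 4 - 9
c = 6
return 6

Derivation:
Applying copy-propagate statement-by-statement:
  [1] t = 8  (unchanged)
  [2] b = 3 * t  -> b = 3 * 8
  [3] x = 8 * t  -> x = 8 * 8
  [4] a = 8  (unchanged)
  [5] u = 4 - 9  (unchanged)
  [6] c = 6  (unchanged)
  [7] return c  -> return 6
Result (7 stmts):
  t = 8
  b = 3 * 8
  x = 8 * 8
  a = 8
  u = 4 - 9
  c = 6
  return 6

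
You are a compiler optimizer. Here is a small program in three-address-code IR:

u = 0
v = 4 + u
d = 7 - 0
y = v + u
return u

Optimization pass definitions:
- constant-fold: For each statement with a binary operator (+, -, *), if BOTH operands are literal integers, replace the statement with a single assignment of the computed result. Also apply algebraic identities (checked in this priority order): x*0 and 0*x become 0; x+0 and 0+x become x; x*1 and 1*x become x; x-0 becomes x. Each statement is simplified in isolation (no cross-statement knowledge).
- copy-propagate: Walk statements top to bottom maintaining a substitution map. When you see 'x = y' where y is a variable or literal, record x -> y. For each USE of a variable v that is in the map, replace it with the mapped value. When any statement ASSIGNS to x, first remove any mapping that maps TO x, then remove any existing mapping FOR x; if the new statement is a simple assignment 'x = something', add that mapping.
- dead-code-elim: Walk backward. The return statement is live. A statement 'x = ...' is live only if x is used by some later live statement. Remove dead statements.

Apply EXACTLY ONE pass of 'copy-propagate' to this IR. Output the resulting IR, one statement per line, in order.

Applying copy-propagate statement-by-statement:
  [1] u = 0  (unchanged)
  [2] v = 4 + u  -> v = 4 + 0
  [3] d = 7 - 0  (unchanged)
  [4] y = v + u  -> y = v + 0
  [5] return u  -> return 0
Result (5 stmts):
  u = 0
  v = 4 + 0
  d = 7 - 0
  y = v + 0
  return 0

Answer: u = 0
v = 4 + 0
d = 7 - 0
y = v + 0
return 0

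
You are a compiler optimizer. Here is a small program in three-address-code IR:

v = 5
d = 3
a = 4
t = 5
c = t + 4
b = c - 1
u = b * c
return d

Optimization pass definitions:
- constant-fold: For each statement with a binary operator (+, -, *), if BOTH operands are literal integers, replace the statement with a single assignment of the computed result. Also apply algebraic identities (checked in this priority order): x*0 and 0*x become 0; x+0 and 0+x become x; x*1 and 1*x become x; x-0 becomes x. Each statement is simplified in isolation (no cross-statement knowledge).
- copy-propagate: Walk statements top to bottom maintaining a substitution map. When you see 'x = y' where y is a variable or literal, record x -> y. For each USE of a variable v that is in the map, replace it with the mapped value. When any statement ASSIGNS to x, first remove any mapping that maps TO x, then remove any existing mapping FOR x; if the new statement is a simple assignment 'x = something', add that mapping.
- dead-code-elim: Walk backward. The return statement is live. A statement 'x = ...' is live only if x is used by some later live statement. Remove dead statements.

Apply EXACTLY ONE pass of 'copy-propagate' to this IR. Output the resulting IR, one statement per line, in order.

Applying copy-propagate statement-by-statement:
  [1] v = 5  (unchanged)
  [2] d = 3  (unchanged)
  [3] a = 4  (unchanged)
  [4] t = 5  (unchanged)
  [5] c = t + 4  -> c = 5 + 4
  [6] b = c - 1  (unchanged)
  [7] u = b * c  (unchanged)
  [8] return d  -> return 3
Result (8 stmts):
  v = 5
  d = 3
  a = 4
  t = 5
  c = 5 + 4
  b = c - 1
  u = b * c
  return 3

Answer: v = 5
d = 3
a = 4
t = 5
c = 5 + 4
b = c - 1
u = b * c
return 3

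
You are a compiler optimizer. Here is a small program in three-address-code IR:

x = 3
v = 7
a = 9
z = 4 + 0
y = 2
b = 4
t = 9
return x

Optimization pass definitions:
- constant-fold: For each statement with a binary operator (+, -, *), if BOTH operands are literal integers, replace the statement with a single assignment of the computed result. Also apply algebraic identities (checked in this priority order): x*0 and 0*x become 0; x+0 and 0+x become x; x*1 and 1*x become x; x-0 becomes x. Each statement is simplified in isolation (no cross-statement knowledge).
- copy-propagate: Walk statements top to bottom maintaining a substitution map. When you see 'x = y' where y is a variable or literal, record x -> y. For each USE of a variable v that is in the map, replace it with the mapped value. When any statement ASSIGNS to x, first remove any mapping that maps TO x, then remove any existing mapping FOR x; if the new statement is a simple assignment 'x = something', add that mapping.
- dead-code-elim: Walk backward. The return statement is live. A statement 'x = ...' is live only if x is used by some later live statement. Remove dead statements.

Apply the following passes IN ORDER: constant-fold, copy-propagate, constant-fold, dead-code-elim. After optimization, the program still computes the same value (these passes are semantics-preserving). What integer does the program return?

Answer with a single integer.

Initial IR:
  x = 3
  v = 7
  a = 9
  z = 4 + 0
  y = 2
  b = 4
  t = 9
  return x
After constant-fold (8 stmts):
  x = 3
  v = 7
  a = 9
  z = 4
  y = 2
  b = 4
  t = 9
  return x
After copy-propagate (8 stmts):
  x = 3
  v = 7
  a = 9
  z = 4
  y = 2
  b = 4
  t = 9
  return 3
After constant-fold (8 stmts):
  x = 3
  v = 7
  a = 9
  z = 4
  y = 2
  b = 4
  t = 9
  return 3
After dead-code-elim (1 stmts):
  return 3
Evaluate:
  x = 3  =>  x = 3
  v = 7  =>  v = 7
  a = 9  =>  a = 9
  z = 4 + 0  =>  z = 4
  y = 2  =>  y = 2
  b = 4  =>  b = 4
  t = 9  =>  t = 9
  return x = 3

Answer: 3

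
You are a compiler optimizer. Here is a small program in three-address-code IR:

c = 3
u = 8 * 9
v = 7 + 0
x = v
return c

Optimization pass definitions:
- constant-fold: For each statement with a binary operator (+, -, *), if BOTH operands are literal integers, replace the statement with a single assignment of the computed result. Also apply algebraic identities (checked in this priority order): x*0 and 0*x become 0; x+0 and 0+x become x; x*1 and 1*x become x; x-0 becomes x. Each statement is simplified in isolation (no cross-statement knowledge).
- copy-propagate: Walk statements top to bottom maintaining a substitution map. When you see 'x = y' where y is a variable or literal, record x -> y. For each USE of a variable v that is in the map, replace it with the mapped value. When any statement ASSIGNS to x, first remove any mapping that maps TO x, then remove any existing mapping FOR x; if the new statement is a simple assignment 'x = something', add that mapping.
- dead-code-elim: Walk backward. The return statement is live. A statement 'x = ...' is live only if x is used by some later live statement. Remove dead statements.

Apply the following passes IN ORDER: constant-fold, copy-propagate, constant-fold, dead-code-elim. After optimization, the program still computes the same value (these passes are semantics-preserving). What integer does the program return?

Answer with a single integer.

Initial IR:
  c = 3
  u = 8 * 9
  v = 7 + 0
  x = v
  return c
After constant-fold (5 stmts):
  c = 3
  u = 72
  v = 7
  x = v
  return c
After copy-propagate (5 stmts):
  c = 3
  u = 72
  v = 7
  x = 7
  return 3
After constant-fold (5 stmts):
  c = 3
  u = 72
  v = 7
  x = 7
  return 3
After dead-code-elim (1 stmts):
  return 3
Evaluate:
  c = 3  =>  c = 3
  u = 8 * 9  =>  u = 72
  v = 7 + 0  =>  v = 7
  x = v  =>  x = 7
  return c = 3

Answer: 3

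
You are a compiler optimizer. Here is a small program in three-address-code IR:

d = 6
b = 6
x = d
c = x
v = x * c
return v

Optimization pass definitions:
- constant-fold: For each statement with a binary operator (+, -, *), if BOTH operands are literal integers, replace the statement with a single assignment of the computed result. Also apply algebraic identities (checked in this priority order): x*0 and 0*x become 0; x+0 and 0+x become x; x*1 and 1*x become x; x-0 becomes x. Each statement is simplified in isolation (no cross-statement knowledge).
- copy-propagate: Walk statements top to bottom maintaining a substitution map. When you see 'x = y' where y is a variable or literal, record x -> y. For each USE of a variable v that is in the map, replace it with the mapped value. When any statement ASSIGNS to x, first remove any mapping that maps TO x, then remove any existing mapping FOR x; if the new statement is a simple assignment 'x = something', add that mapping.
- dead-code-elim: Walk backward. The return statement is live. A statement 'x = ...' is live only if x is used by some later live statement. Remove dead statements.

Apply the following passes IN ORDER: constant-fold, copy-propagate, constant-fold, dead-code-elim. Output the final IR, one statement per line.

Answer: v = 36
return v

Derivation:
Initial IR:
  d = 6
  b = 6
  x = d
  c = x
  v = x * c
  return v
After constant-fold (6 stmts):
  d = 6
  b = 6
  x = d
  c = x
  v = x * c
  return v
After copy-propagate (6 stmts):
  d = 6
  b = 6
  x = 6
  c = 6
  v = 6 * 6
  return v
After constant-fold (6 stmts):
  d = 6
  b = 6
  x = 6
  c = 6
  v = 36
  return v
After dead-code-elim (2 stmts):
  v = 36
  return v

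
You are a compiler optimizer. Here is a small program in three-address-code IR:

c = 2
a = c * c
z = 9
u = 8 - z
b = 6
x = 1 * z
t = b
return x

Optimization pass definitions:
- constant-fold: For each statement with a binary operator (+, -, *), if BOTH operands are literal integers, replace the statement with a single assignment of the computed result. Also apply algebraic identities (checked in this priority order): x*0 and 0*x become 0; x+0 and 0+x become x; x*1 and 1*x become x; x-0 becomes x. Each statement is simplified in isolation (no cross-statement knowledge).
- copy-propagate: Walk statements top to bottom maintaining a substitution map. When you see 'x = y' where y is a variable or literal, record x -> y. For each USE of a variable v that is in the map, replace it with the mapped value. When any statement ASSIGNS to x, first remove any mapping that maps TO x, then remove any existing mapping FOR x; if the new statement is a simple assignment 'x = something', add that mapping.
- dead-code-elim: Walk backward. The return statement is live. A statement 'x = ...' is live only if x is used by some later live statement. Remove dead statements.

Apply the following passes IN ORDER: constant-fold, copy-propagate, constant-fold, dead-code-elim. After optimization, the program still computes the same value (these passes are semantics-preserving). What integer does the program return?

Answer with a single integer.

Answer: 9

Derivation:
Initial IR:
  c = 2
  a = c * c
  z = 9
  u = 8 - z
  b = 6
  x = 1 * z
  t = b
  return x
After constant-fold (8 stmts):
  c = 2
  a = c * c
  z = 9
  u = 8 - z
  b = 6
  x = z
  t = b
  return x
After copy-propagate (8 stmts):
  c = 2
  a = 2 * 2
  z = 9
  u = 8 - 9
  b = 6
  x = 9
  t = 6
  return 9
After constant-fold (8 stmts):
  c = 2
  a = 4
  z = 9
  u = -1
  b = 6
  x = 9
  t = 6
  return 9
After dead-code-elim (1 stmts):
  return 9
Evaluate:
  c = 2  =>  c = 2
  a = c * c  =>  a = 4
  z = 9  =>  z = 9
  u = 8 - z  =>  u = -1
  b = 6  =>  b = 6
  x = 1 * z  =>  x = 9
  t = b  =>  t = 6
  return x = 9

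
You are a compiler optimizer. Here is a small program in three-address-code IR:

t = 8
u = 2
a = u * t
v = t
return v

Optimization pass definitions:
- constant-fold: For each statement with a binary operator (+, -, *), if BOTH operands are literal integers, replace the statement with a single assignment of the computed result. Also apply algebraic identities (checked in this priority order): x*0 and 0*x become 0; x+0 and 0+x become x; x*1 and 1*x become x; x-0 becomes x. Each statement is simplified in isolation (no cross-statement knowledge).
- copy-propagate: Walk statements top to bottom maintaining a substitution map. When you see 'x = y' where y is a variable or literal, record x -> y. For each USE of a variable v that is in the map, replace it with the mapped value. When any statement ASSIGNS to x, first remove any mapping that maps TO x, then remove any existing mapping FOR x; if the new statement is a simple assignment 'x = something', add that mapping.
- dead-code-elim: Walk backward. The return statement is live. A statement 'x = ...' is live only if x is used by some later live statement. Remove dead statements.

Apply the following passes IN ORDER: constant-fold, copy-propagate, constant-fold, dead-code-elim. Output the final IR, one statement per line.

Initial IR:
  t = 8
  u = 2
  a = u * t
  v = t
  return v
After constant-fold (5 stmts):
  t = 8
  u = 2
  a = u * t
  v = t
  return v
After copy-propagate (5 stmts):
  t = 8
  u = 2
  a = 2 * 8
  v = 8
  return 8
After constant-fold (5 stmts):
  t = 8
  u = 2
  a = 16
  v = 8
  return 8
After dead-code-elim (1 stmts):
  return 8

Answer: return 8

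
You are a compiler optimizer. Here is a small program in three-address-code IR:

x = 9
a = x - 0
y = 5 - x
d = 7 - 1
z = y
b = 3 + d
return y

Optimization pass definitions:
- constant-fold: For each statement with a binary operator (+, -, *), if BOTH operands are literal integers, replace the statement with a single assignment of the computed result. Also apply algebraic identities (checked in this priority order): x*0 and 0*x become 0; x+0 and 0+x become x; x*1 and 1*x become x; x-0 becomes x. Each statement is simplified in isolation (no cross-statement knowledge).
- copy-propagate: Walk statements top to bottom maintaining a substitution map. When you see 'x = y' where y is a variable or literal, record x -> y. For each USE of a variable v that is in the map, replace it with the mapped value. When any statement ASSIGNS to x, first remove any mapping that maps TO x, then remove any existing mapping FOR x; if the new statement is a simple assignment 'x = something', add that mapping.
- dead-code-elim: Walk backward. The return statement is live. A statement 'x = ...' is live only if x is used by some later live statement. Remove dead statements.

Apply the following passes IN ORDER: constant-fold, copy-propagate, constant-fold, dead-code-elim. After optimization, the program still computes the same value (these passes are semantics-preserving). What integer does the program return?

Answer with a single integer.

Answer: -4

Derivation:
Initial IR:
  x = 9
  a = x - 0
  y = 5 - x
  d = 7 - 1
  z = y
  b = 3 + d
  return y
After constant-fold (7 stmts):
  x = 9
  a = x
  y = 5 - x
  d = 6
  z = y
  b = 3 + d
  return y
After copy-propagate (7 stmts):
  x = 9
  a = 9
  y = 5 - 9
  d = 6
  z = y
  b = 3 + 6
  return y
After constant-fold (7 stmts):
  x = 9
  a = 9
  y = -4
  d = 6
  z = y
  b = 9
  return y
After dead-code-elim (2 stmts):
  y = -4
  return y
Evaluate:
  x = 9  =>  x = 9
  a = x - 0  =>  a = 9
  y = 5 - x  =>  y = -4
  d = 7 - 1  =>  d = 6
  z = y  =>  z = -4
  b = 3 + d  =>  b = 9
  return y = -4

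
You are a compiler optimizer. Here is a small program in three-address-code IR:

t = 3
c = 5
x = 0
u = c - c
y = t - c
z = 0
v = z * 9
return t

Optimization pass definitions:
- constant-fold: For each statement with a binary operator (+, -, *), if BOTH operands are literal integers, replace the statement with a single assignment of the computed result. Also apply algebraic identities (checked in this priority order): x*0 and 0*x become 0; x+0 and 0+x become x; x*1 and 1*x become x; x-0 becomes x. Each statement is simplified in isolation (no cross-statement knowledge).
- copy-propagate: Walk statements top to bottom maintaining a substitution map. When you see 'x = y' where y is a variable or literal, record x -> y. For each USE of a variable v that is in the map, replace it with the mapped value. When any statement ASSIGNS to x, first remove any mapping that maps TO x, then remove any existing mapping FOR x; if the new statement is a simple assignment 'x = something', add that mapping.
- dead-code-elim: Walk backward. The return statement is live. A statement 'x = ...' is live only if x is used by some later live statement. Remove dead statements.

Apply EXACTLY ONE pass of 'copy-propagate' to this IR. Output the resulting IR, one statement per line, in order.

Applying copy-propagate statement-by-statement:
  [1] t = 3  (unchanged)
  [2] c = 5  (unchanged)
  [3] x = 0  (unchanged)
  [4] u = c - c  -> u = 5 - 5
  [5] y = t - c  -> y = 3 - 5
  [6] z = 0  (unchanged)
  [7] v = z * 9  -> v = 0 * 9
  [8] return t  -> return 3
Result (8 stmts):
  t = 3
  c = 5
  x = 0
  u = 5 - 5
  y = 3 - 5
  z = 0
  v = 0 * 9
  return 3

Answer: t = 3
c = 5
x = 0
u = 5 - 5
y = 3 - 5
z = 0
v = 0 * 9
return 3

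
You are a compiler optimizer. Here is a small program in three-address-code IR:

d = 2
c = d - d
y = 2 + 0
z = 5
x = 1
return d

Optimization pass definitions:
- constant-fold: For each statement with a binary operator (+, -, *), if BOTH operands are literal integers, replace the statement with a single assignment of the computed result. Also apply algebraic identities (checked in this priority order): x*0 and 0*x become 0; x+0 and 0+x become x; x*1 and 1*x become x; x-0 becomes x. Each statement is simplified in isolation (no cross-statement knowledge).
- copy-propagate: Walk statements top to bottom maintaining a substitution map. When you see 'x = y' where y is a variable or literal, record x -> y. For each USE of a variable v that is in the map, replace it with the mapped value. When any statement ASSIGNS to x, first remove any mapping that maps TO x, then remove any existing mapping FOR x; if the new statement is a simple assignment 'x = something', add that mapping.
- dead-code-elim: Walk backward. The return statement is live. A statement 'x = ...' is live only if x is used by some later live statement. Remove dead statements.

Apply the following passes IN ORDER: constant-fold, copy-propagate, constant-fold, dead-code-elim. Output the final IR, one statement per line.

Answer: return 2

Derivation:
Initial IR:
  d = 2
  c = d - d
  y = 2 + 0
  z = 5
  x = 1
  return d
After constant-fold (6 stmts):
  d = 2
  c = d - d
  y = 2
  z = 5
  x = 1
  return d
After copy-propagate (6 stmts):
  d = 2
  c = 2 - 2
  y = 2
  z = 5
  x = 1
  return 2
After constant-fold (6 stmts):
  d = 2
  c = 0
  y = 2
  z = 5
  x = 1
  return 2
After dead-code-elim (1 stmts):
  return 2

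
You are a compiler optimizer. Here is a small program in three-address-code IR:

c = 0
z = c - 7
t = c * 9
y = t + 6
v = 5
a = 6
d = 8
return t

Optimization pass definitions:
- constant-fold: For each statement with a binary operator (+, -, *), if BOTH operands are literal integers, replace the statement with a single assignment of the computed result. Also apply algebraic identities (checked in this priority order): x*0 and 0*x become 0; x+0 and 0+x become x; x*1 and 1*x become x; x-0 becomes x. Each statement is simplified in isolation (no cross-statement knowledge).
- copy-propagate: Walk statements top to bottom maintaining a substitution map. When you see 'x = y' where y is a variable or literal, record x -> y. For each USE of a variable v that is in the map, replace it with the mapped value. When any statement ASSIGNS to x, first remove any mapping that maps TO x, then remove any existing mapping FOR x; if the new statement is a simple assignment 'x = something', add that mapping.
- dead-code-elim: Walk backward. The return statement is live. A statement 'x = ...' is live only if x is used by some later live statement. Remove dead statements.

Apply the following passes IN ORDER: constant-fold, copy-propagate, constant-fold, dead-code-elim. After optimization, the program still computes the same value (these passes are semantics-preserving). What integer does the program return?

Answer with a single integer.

Initial IR:
  c = 0
  z = c - 7
  t = c * 9
  y = t + 6
  v = 5
  a = 6
  d = 8
  return t
After constant-fold (8 stmts):
  c = 0
  z = c - 7
  t = c * 9
  y = t + 6
  v = 5
  a = 6
  d = 8
  return t
After copy-propagate (8 stmts):
  c = 0
  z = 0 - 7
  t = 0 * 9
  y = t + 6
  v = 5
  a = 6
  d = 8
  return t
After constant-fold (8 stmts):
  c = 0
  z = -7
  t = 0
  y = t + 6
  v = 5
  a = 6
  d = 8
  return t
After dead-code-elim (2 stmts):
  t = 0
  return t
Evaluate:
  c = 0  =>  c = 0
  z = c - 7  =>  z = -7
  t = c * 9  =>  t = 0
  y = t + 6  =>  y = 6
  v = 5  =>  v = 5
  a = 6  =>  a = 6
  d = 8  =>  d = 8
  return t = 0

Answer: 0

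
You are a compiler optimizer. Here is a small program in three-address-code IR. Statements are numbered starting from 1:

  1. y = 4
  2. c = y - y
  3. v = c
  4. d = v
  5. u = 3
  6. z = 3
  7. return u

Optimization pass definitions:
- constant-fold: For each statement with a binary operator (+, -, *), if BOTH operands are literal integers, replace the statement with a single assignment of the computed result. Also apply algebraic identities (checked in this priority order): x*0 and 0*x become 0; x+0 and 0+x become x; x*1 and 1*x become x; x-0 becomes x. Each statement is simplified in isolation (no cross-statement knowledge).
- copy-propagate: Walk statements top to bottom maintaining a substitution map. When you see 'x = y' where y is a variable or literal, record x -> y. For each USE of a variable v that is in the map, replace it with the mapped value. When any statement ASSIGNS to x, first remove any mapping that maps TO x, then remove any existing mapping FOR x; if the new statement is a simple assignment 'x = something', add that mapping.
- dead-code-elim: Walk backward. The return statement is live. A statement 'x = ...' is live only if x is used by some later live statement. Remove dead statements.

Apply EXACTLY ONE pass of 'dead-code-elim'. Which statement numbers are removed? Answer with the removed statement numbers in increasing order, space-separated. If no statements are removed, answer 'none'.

Backward liveness scan:
Stmt 1 'y = 4': DEAD (y not in live set [])
Stmt 2 'c = y - y': DEAD (c not in live set [])
Stmt 3 'v = c': DEAD (v not in live set [])
Stmt 4 'd = v': DEAD (d not in live set [])
Stmt 5 'u = 3': KEEP (u is live); live-in = []
Stmt 6 'z = 3': DEAD (z not in live set ['u'])
Stmt 7 'return u': KEEP (return); live-in = ['u']
Removed statement numbers: [1, 2, 3, 4, 6]
Surviving IR:
  u = 3
  return u

Answer: 1 2 3 4 6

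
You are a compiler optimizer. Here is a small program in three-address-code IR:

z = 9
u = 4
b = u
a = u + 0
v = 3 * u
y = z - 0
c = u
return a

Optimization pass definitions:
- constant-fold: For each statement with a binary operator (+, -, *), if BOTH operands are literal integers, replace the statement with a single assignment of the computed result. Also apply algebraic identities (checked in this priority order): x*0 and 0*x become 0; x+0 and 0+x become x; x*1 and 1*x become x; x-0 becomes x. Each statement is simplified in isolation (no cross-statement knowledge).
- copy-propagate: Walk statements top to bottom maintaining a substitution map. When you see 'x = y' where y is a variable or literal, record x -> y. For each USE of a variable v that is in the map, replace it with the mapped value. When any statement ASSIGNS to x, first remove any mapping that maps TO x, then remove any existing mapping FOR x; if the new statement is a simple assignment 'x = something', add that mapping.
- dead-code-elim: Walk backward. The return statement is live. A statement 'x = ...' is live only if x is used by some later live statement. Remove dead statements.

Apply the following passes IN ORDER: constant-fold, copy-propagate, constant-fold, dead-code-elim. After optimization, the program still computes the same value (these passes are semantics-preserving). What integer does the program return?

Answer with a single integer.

Answer: 4

Derivation:
Initial IR:
  z = 9
  u = 4
  b = u
  a = u + 0
  v = 3 * u
  y = z - 0
  c = u
  return a
After constant-fold (8 stmts):
  z = 9
  u = 4
  b = u
  a = u
  v = 3 * u
  y = z
  c = u
  return a
After copy-propagate (8 stmts):
  z = 9
  u = 4
  b = 4
  a = 4
  v = 3 * 4
  y = 9
  c = 4
  return 4
After constant-fold (8 stmts):
  z = 9
  u = 4
  b = 4
  a = 4
  v = 12
  y = 9
  c = 4
  return 4
After dead-code-elim (1 stmts):
  return 4
Evaluate:
  z = 9  =>  z = 9
  u = 4  =>  u = 4
  b = u  =>  b = 4
  a = u + 0  =>  a = 4
  v = 3 * u  =>  v = 12
  y = z - 0  =>  y = 9
  c = u  =>  c = 4
  return a = 4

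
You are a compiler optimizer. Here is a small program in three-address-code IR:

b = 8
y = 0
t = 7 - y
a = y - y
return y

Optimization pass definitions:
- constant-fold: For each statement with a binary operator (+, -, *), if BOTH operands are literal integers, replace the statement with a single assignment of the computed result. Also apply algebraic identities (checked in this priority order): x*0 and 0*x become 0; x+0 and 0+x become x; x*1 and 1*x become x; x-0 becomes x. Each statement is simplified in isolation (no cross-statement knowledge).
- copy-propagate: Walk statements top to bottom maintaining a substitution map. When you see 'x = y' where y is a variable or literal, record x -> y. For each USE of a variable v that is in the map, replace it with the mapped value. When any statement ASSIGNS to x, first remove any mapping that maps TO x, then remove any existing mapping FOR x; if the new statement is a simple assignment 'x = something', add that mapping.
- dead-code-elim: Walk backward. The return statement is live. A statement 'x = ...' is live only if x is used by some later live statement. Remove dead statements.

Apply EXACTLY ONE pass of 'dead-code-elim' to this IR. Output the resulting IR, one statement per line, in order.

Answer: y = 0
return y

Derivation:
Applying dead-code-elim statement-by-statement:
  [5] return y  -> KEEP (return); live=['y']
  [4] a = y - y  -> DEAD (a not live)
  [3] t = 7 - y  -> DEAD (t not live)
  [2] y = 0  -> KEEP; live=[]
  [1] b = 8  -> DEAD (b not live)
Result (2 stmts):
  y = 0
  return y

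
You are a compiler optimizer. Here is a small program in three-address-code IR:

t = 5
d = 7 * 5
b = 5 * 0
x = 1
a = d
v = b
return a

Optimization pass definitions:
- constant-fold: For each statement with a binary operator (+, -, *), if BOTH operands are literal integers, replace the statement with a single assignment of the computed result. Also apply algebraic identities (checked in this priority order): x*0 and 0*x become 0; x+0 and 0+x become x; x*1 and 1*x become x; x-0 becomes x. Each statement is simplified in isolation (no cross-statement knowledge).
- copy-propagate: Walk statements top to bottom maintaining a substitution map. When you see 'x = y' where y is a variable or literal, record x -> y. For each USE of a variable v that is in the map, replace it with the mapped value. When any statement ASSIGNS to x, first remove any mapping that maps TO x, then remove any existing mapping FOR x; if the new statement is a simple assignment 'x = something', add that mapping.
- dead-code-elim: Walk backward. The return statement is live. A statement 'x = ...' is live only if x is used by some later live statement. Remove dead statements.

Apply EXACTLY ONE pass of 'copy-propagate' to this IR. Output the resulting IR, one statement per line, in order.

Answer: t = 5
d = 7 * 5
b = 5 * 0
x = 1
a = d
v = b
return d

Derivation:
Applying copy-propagate statement-by-statement:
  [1] t = 5  (unchanged)
  [2] d = 7 * 5  (unchanged)
  [3] b = 5 * 0  (unchanged)
  [4] x = 1  (unchanged)
  [5] a = d  (unchanged)
  [6] v = b  (unchanged)
  [7] return a  -> return d
Result (7 stmts):
  t = 5
  d = 7 * 5
  b = 5 * 0
  x = 1
  a = d
  v = b
  return d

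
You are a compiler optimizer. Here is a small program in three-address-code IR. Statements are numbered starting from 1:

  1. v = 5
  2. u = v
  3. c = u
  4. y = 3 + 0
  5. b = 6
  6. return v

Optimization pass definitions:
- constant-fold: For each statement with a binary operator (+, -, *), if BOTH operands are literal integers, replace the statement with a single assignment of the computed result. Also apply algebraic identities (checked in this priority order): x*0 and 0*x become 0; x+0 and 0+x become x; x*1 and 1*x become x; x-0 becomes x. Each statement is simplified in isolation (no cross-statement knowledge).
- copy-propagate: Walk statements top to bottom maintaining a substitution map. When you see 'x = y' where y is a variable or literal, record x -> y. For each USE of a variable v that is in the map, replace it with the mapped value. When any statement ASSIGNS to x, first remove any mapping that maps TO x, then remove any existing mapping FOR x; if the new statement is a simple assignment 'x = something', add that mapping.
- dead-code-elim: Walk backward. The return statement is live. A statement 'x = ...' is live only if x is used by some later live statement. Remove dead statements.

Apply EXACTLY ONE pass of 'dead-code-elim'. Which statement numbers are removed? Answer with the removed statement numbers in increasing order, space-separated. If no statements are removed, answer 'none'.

Backward liveness scan:
Stmt 1 'v = 5': KEEP (v is live); live-in = []
Stmt 2 'u = v': DEAD (u not in live set ['v'])
Stmt 3 'c = u': DEAD (c not in live set ['v'])
Stmt 4 'y = 3 + 0': DEAD (y not in live set ['v'])
Stmt 5 'b = 6': DEAD (b not in live set ['v'])
Stmt 6 'return v': KEEP (return); live-in = ['v']
Removed statement numbers: [2, 3, 4, 5]
Surviving IR:
  v = 5
  return v

Answer: 2 3 4 5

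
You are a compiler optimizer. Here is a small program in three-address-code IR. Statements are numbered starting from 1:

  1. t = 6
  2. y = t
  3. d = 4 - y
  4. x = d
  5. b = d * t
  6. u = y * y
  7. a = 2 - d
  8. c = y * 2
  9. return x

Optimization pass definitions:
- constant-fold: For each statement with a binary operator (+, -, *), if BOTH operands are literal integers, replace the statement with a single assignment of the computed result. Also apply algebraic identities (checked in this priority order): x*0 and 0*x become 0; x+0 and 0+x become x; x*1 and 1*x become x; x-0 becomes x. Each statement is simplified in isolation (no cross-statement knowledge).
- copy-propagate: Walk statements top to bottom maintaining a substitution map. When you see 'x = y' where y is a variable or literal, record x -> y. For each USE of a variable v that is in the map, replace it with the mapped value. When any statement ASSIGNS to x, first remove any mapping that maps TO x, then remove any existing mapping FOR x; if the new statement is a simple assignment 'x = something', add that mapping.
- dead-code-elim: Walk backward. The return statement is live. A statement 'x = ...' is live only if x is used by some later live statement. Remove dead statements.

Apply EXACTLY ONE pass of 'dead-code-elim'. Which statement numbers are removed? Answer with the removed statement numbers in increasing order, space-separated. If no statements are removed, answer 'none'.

Answer: 5 6 7 8

Derivation:
Backward liveness scan:
Stmt 1 't = 6': KEEP (t is live); live-in = []
Stmt 2 'y = t': KEEP (y is live); live-in = ['t']
Stmt 3 'd = 4 - y': KEEP (d is live); live-in = ['y']
Stmt 4 'x = d': KEEP (x is live); live-in = ['d']
Stmt 5 'b = d * t': DEAD (b not in live set ['x'])
Stmt 6 'u = y * y': DEAD (u not in live set ['x'])
Stmt 7 'a = 2 - d': DEAD (a not in live set ['x'])
Stmt 8 'c = y * 2': DEAD (c not in live set ['x'])
Stmt 9 'return x': KEEP (return); live-in = ['x']
Removed statement numbers: [5, 6, 7, 8]
Surviving IR:
  t = 6
  y = t
  d = 4 - y
  x = d
  return x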